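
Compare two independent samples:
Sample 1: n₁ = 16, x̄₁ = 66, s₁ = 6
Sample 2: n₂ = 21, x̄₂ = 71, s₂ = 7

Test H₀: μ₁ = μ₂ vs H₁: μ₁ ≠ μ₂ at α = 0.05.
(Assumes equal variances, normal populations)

Pooled variance: s²_p = [15×6² + 20×7²]/(35) = 43.4286
s_p = 6.5900
SE = s_p×√(1/n₁ + 1/n₂) = 6.5900×√(1/16 + 1/21) = 2.1868
t = (x̄₁ - x̄₂)/SE = (66 - 71)/2.1868 = -2.2864
df = 35, t-critical = ±2.030
Decision: reject H₀

Answer: t = -2.2864, reject H₀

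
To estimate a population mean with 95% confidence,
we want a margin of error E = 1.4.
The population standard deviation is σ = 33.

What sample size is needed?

z_0.025 = 1.960
n = (z×σ/E)² = (1.960×33/1.4)²
n = 2134.4400
Round up: n = 2135

Answer: n = 2135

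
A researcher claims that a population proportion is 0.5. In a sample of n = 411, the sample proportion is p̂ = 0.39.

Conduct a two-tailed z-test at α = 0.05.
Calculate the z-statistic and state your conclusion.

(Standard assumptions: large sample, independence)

Answer: z = -4.4601, reject H₀

Derivation:
H₀: p = 0.5, H₁: p ≠ 0.5
Standard error: SE = √(p₀(1-p₀)/n) = √(0.5×0.5/411) = 0.024663
z-statistic: z = (p̂ - p₀)/SE = (0.39 - 0.5)/0.024663 = -4.4601
Critical value: z_0.025 = ±1.960
p-value < 0.0001
Decision: reject H₀ at α = 0.05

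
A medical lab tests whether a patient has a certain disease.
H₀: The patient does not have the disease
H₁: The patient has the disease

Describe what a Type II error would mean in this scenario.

Answer: Failing to diagnose a patient who actually has the disease (false negative)

Derivation:
Type I error: rejecting H₀ when it is actually true (false positive).
Type II error: failing to reject H₀ when H₁ is actually true (false negative).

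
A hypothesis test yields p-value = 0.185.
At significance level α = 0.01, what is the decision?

Compare p-value to α:
0.185 ≥ 0.01
Decision: fail to reject H₀

Answer: fail to reject H₀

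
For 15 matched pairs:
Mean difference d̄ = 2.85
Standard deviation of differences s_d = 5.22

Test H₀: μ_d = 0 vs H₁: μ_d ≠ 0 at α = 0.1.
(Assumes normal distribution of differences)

Answer: t = 2.1146, reject H₀

Derivation:
df = n - 1 = 14
SE = s_d/√n = 5.22/√15 = 1.3478
t = d̄/SE = 2.85/1.3478 = 2.1146
Critical value: t_{0.05,14} = ±1.761
p-value ≈ 0.0529
Decision: reject H₀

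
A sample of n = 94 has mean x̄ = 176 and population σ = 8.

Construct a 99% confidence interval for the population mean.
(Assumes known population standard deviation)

Answer: (173.8745, 178.1255)

Derivation:
Confidence level: 99%, α = 0.01
z_0.005 = 2.576
SE = σ/√n = 8/√94 = 0.8251
Margin of error = 2.576 × 0.8251 = 2.1255
CI: x̄ ± margin = 176 ± 2.1255
CI: (173.8745, 178.1255)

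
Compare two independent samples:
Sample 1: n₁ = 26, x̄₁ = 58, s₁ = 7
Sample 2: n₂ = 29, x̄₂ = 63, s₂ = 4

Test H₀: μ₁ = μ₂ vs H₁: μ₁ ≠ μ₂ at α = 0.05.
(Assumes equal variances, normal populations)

Pooled variance: s²_p = [25×7² + 28×4²]/(53) = 31.5660
s_p = 5.6184
SE = s_p×√(1/n₁ + 1/n₂) = 5.6184×√(1/26 + 1/29) = 1.5174
t = (x̄₁ - x̄₂)/SE = (58 - 63)/1.5174 = -3.2951
df = 53, t-critical = ±2.006
Decision: reject H₀

Answer: t = -3.2951, reject H₀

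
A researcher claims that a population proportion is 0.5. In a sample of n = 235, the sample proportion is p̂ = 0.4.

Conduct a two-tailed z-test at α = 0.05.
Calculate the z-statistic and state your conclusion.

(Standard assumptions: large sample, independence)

H₀: p = 0.5, H₁: p ≠ 0.5
Standard error: SE = √(p₀(1-p₀)/n) = √(0.5×0.5/235) = 0.032616
z-statistic: z = (p̂ - p₀)/SE = (0.4 - 0.5)/0.032616 = -3.0660
Critical value: z_0.025 = ±1.960
p-value = 0.0022
Decision: reject H₀ at α = 0.05

Answer: z = -3.0660, reject H₀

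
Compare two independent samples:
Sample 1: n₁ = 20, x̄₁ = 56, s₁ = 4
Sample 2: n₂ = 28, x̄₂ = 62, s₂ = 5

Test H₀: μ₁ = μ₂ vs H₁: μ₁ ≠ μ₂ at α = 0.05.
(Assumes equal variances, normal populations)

Pooled variance: s²_p = [19×4² + 27×5²]/(46) = 21.2826
s_p = 4.6133
SE = s_p×√(1/n₁ + 1/n₂) = 4.6133×√(1/20 + 1/28) = 1.3506
t = (x̄₁ - x̄₂)/SE = (56 - 62)/1.3506 = -4.4425
df = 46, t-critical = ±2.013
Decision: reject H₀

Answer: t = -4.4425, reject H₀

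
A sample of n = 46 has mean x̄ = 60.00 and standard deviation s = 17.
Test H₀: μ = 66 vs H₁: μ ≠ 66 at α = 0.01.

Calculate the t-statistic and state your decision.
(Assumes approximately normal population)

Answer: t = -2.3938, fail to reject H₀

Derivation:
df = n - 1 = 45
SE = s/√n = 17/√46 = 2.5065
t = (x̄ - μ₀)/SE = (60.00 - 66)/2.5065 = -2.3938
Critical value: t_{0.005,45} = ±2.690
p-value ≈ 0.0209
Decision: fail to reject H₀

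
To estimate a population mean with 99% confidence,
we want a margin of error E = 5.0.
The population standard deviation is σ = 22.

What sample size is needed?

Answer: n = 129

Derivation:
z_0.005 = 2.576
n = (z×σ/E)² = (2.576×22/5.0)²
n = 128.4686
Round up: n = 129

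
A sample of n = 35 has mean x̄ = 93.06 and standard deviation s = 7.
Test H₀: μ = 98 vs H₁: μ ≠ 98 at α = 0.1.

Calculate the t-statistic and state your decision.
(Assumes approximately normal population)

Answer: t = -4.1751, reject H₀

Derivation:
df = n - 1 = 34
SE = s/√n = 7/√35 = 1.1832
t = (x̄ - μ₀)/SE = (93.06 - 98)/1.1832 = -4.1751
Critical value: t_{0.05,34} = ±1.691
p-value ≈ 0.0002
Decision: reject H₀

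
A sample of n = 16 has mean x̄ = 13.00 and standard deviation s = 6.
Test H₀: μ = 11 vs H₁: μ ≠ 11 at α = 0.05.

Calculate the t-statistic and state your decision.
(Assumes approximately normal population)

Answer: t = 1.3333, fail to reject H₀

Derivation:
df = n - 1 = 15
SE = s/√n = 6/√16 = 1.5000
t = (x̄ - μ₀)/SE = (13.00 - 11)/1.5000 = 1.3333
Critical value: t_{0.025,15} = ±2.131
p-value ≈ 0.2023
Decision: fail to reject H₀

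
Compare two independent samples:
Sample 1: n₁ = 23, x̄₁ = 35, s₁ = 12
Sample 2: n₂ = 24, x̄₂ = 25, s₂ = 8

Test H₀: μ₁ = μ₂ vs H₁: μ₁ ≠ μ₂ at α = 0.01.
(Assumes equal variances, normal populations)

Answer: t = 3.3750, reject H₀

Derivation:
Pooled variance: s²_p = [22×12² + 23×8²]/(45) = 103.1111
s_p = 10.1544
SE = s_p×√(1/n₁ + 1/n₂) = 10.1544×√(1/23 + 1/24) = 2.9630
t = (x̄₁ - x̄₂)/SE = (35 - 25)/2.9630 = 3.3750
df = 45, t-critical = ±2.690
Decision: reject H₀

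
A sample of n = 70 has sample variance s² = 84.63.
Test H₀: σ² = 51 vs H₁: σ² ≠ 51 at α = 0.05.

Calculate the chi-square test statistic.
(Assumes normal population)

Answer: χ² = 114.4994, reject H₀

Derivation:
df = n - 1 = 69
χ² = (n-1)s²/σ₀² = 69×84.63/51 = 114.4994
Critical values: χ²_{0.975,69} = 47.924, χ²_{0.025,69} = 93.856
Rejection region: χ² < 47.924 or χ² > 93.856
Decision: reject H₀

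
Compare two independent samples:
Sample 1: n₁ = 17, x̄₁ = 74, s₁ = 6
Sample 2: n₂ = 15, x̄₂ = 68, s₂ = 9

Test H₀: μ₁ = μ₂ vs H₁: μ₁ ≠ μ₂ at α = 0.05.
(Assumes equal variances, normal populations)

Pooled variance: s²_p = [16×6² + 14×9²]/(30) = 57.0000
s_p = 7.5498
SE = s_p×√(1/n₁ + 1/n₂) = 7.5498×√(1/17 + 1/15) = 2.6745
t = (x̄₁ - x̄₂)/SE = (74 - 68)/2.6745 = 2.2434
df = 30, t-critical = ±2.042
Decision: reject H₀

Answer: t = 2.2434, reject H₀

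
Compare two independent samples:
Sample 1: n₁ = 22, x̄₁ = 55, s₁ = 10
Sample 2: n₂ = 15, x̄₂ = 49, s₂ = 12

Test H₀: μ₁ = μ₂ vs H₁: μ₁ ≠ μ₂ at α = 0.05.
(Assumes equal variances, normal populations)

Answer: t = 1.6523, fail to reject H₀

Derivation:
Pooled variance: s²_p = [21×10² + 14×12²]/(35) = 117.6000
s_p = 10.8444
SE = s_p×√(1/n₁ + 1/n₂) = 10.8444×√(1/22 + 1/15) = 3.6312
t = (x̄₁ - x̄₂)/SE = (55 - 49)/3.6312 = 1.6523
df = 35, t-critical = ±2.030
Decision: fail to reject H₀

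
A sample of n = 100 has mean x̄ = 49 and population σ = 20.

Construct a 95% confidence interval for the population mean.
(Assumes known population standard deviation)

Confidence level: 95%, α = 0.05
z_0.025 = 1.960
SE = σ/√n = 20/√100 = 2.0000
Margin of error = 1.960 × 2.0000 = 3.9200
CI: x̄ ± margin = 49 ± 3.9200
CI: (45.0800, 52.9200)

Answer: (45.0800, 52.9200)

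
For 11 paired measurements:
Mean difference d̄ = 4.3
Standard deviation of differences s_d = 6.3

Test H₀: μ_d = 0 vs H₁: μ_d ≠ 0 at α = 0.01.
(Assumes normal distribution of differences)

Answer: t = 2.2638, fail to reject H₀

Derivation:
df = n - 1 = 10
SE = s_d/√n = 6.3/√11 = 1.8995
t = d̄/SE = 4.3/1.8995 = 2.2638
Critical value: t_{0.005,10} = ±3.169
p-value ≈ 0.0471
Decision: fail to reject H₀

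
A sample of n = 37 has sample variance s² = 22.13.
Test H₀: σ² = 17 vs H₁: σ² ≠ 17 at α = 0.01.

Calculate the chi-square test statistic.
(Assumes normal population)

Answer: χ² = 46.8635, fail to reject H₀

Derivation:
df = n - 1 = 36
χ² = (n-1)s²/σ₀² = 36×22.13/17 = 46.8635
Critical values: χ²_{0.995,36} = 17.887, χ²_{0.005,36} = 61.581
Rejection region: χ² < 17.887 or χ² > 61.581
Decision: fail to reject H₀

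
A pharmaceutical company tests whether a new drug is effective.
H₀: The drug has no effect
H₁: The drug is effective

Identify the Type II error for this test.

Answer: Failing to detect the drug's effect when it actually works

Derivation:
Type I error (α): Rejecting H₀ when H₀ is true
Type II error (β): Failing to reject H₀ when H₁ is true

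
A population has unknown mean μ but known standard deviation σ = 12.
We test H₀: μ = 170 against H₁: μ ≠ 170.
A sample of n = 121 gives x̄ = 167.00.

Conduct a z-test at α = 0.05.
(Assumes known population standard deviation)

Standard error: SE = σ/√n = 12/√121 = 1.0909
z-statistic: z = (x̄ - μ₀)/SE = (167.00 - 170)/1.0909 = -2.7500
Critical value: ±1.960
p-value = 0.0060
Decision: reject H₀

Answer: z = -2.7500, reject H₀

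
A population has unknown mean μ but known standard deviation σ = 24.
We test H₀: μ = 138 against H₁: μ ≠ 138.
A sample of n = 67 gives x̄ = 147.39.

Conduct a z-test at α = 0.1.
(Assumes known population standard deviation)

Standard error: SE = σ/√n = 24/√67 = 2.9321
z-statistic: z = (x̄ - μ₀)/SE = (147.39 - 138)/2.9321 = 3.2025
Critical value: ±1.645
p-value = 0.0014
Decision: reject H₀

Answer: z = 3.2025, reject H₀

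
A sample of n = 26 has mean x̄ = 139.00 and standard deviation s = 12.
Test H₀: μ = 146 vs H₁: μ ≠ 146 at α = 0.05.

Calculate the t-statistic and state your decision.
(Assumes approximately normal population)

Answer: t = -2.9744, reject H₀

Derivation:
df = n - 1 = 25
SE = s/√n = 12/√26 = 2.3534
t = (x̄ - μ₀)/SE = (139.00 - 146)/2.3534 = -2.9744
Critical value: t_{0.025,25} = ±2.060
p-value ≈ 0.0064
Decision: reject H₀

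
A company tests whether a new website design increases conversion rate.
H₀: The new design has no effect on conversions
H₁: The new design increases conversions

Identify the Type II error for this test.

Type I error (α): Rejecting H₀ when H₀ is true
Type II error (β): Failing to reject H₀ when H₁ is true

Answer: Keeping the old design when the new one would have increased conversions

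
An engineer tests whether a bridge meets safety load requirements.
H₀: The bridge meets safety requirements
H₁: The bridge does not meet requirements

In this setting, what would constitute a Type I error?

Type I error: rejecting H₀ when it is actually true (false positive).
Type II error: failing to reject H₀ when H₁ is actually true (false negative).

Answer: Unnecessarily closing a safe bridge for repairs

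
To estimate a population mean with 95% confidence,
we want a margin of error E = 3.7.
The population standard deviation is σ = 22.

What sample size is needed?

z_0.025 = 1.960
n = (z×σ/E)² = (1.960×22/3.7)²
n = 135.8170
Round up: n = 136

Answer: n = 136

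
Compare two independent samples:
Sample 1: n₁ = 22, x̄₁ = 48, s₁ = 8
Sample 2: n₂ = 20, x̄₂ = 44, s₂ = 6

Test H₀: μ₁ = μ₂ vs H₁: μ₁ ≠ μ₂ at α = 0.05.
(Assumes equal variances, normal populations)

Answer: t = 1.8183, fail to reject H₀

Derivation:
Pooled variance: s²_p = [21×8² + 19×6²]/(40) = 50.7000
s_p = 7.1204
SE = s_p×√(1/n₁ + 1/n₂) = 7.1204×√(1/22 + 1/20) = 2.1999
t = (x̄₁ - x̄₂)/SE = (48 - 44)/2.1999 = 1.8183
df = 40, t-critical = ±2.021
Decision: fail to reject H₀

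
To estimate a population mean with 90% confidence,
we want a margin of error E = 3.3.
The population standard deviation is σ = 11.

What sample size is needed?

Answer: n = 31

Derivation:
z_0.05 = 1.645
n = (z×σ/E)² = (1.645×11/3.3)²
n = 30.0669
Round up: n = 31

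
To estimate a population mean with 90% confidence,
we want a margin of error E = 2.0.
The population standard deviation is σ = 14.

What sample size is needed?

z_0.05 = 1.645
n = (z×σ/E)² = (1.645×14/2.0)²
n = 132.5952
Round up: n = 133

Answer: n = 133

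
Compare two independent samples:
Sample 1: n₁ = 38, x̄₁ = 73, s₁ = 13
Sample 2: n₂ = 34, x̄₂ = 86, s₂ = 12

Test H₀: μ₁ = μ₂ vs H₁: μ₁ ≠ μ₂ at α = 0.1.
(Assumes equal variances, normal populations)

Answer: t = -4.3920, reject H₀

Derivation:
Pooled variance: s²_p = [37×13² + 33×12²]/(70) = 157.2143
s_p = 12.5385
SE = s_p×√(1/n₁ + 1/n₂) = 12.5385×√(1/38 + 1/34) = 2.9599
t = (x̄₁ - x̄₂)/SE = (73 - 86)/2.9599 = -4.3920
df = 70, t-critical = ±1.667
Decision: reject H₀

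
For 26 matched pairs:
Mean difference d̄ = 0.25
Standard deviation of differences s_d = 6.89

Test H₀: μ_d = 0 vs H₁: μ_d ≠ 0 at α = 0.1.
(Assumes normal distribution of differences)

df = n - 1 = 25
SE = s_d/√n = 6.89/√26 = 1.3512
t = d̄/SE = 0.25/1.3512 = 0.1850
Critical value: t_{0.05,25} = ±1.708
p-value ≈ 0.8547
Decision: fail to reject H₀

Answer: t = 0.1850, fail to reject H₀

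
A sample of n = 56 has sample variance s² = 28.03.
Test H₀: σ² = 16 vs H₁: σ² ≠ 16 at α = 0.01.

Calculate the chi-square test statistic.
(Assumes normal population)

df = n - 1 = 55
χ² = (n-1)s²/σ₀² = 55×28.03/16 = 96.3531
Critical values: χ²_{0.995,55} = 31.735, χ²_{0.005,55} = 85.749
Rejection region: χ² < 31.735 or χ² > 85.749
Decision: reject H₀

Answer: χ² = 96.3531, reject H₀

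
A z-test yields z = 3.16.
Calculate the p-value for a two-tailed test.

Answer: p-value ≈ 0.0016

Derivation:
For z = 3.16:
p = 2×P(Z > |3.16|) = 2×(1 - Φ(3.16)) = 0.0016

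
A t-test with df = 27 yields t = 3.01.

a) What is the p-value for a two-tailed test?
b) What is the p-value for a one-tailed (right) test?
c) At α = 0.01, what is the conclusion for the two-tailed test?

Using t-distribution with df = 27:
a) Two-tailed: p = 2×P(T > 3.01) = 0.0056
b) One-tailed: p = P(T > 3.01) = 0.0028
c) 0.0056 < 0.01, reject H₀

Answer: a) 0.0056, b) 0.0028, c) reject H₀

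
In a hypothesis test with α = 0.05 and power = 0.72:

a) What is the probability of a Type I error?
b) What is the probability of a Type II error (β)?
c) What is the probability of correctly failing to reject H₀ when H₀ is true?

a) Type I error probability = α = 0.05
b) Power = P(reject H₀ | H₁ true) = 1 - β = 0.72, so Type II error probability = β = 1 - Power = 0.28
c) P(fail to reject H₀ | H₀ true) = 1 - α = 0.95

Answer: a) 0.05, b) 0.28, c) 0.95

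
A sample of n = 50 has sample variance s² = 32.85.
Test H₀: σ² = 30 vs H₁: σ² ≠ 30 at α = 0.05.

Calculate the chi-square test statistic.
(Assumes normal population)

df = n - 1 = 49
χ² = (n-1)s²/σ₀² = 49×32.85/30 = 53.6550
Critical values: χ²_{0.975,49} = 31.555, χ²_{0.025,49} = 70.222
Rejection region: χ² < 31.555 or χ² > 70.222
Decision: fail to reject H₀

Answer: χ² = 53.6550, fail to reject H₀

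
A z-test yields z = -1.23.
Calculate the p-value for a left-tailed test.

Answer: p-value ≈ 0.1093

Derivation:
For z = -1.23:
p = P(Z < -1.23) = Φ(-1.23) = 0.1093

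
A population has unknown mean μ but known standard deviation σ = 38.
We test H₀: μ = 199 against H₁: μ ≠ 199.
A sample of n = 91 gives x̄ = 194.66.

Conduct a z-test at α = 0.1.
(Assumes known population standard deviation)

Standard error: SE = σ/√n = 38/√91 = 3.9835
z-statistic: z = (x̄ - μ₀)/SE = (194.66 - 199)/3.9835 = -1.0895
Critical value: ±1.645
p-value = 0.2759
Decision: fail to reject H₀

Answer: z = -1.0895, fail to reject H₀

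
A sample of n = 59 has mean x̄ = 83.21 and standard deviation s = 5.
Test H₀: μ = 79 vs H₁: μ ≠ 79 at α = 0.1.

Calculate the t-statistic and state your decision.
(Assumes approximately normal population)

df = n - 1 = 58
SE = s/√n = 5/√59 = 0.6509
t = (x̄ - μ₀)/SE = (83.21 - 79)/0.6509 = 6.4680
Critical value: t_{0.05,58} = ±1.672
p-value < 0.0001
Decision: reject H₀

Answer: t = 6.4680, reject H₀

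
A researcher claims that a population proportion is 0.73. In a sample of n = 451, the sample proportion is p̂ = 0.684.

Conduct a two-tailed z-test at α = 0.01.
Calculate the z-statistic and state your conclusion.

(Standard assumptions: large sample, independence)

Answer: z = -2.2004, fail to reject H₀

Derivation:
H₀: p = 0.73, H₁: p ≠ 0.73
Standard error: SE = √(p₀(1-p₀)/n) = √(0.73×0.27/451) = 0.020905
z-statistic: z = (p̂ - p₀)/SE = (0.684 - 0.73)/0.020905 = -2.2004
Critical value: z_0.005 = ±2.576
p-value = 0.0278
Decision: fail to reject H₀ at α = 0.01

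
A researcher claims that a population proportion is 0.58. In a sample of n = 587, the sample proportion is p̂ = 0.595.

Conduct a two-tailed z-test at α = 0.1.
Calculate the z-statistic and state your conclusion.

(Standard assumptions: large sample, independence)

H₀: p = 0.58, H₁: p ≠ 0.58
Standard error: SE = √(p₀(1-p₀)/n) = √(0.58×0.42/587) = 0.020371
z-statistic: z = (p̂ - p₀)/SE = (0.595 - 0.58)/0.020371 = 0.7363
Critical value: z_0.05 = ±1.645
p-value = 0.4615
Decision: fail to reject H₀ at α = 0.1

Answer: z = 0.7363, fail to reject H₀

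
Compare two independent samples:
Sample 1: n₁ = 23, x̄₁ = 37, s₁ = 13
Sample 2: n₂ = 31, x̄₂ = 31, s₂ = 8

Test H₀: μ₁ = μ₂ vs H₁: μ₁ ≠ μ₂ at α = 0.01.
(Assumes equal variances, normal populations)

Answer: t = 2.0938, fail to reject H₀

Derivation:
Pooled variance: s²_p = [22×13² + 30×8²]/(52) = 108.4231
s_p = 10.4126
SE = s_p×√(1/n₁ + 1/n₂) = 10.4126×√(1/23 + 1/31) = 2.8656
t = (x̄₁ - x̄₂)/SE = (37 - 31)/2.8656 = 2.0938
df = 52, t-critical = ±2.674
Decision: fail to reject H₀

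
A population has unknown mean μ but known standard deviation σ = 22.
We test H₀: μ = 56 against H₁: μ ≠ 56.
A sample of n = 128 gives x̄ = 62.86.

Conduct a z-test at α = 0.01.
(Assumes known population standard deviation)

Answer: z = 3.5279, reject H₀

Derivation:
Standard error: SE = σ/√n = 22/√128 = 1.9445
z-statistic: z = (x̄ - μ₀)/SE = (62.86 - 56)/1.9445 = 3.5279
Critical value: ±2.576
p-value = 0.0004
Decision: reject H₀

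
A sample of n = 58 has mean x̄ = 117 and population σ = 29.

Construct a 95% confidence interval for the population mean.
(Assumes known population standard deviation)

Confidence level: 95%, α = 0.05
z_0.025 = 1.960
SE = σ/√n = 29/√58 = 3.8079
Margin of error = 1.960 × 3.8079 = 7.4635
CI: x̄ ± margin = 117 ± 7.4635
CI: (109.5365, 124.4635)

Answer: (109.5365, 124.4635)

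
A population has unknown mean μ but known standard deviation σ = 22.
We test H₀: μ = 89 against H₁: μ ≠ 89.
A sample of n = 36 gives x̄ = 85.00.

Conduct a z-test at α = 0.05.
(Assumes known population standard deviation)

Standard error: SE = σ/√n = 22/√36 = 3.6667
z-statistic: z = (x̄ - μ₀)/SE = (85.00 - 89)/3.6667 = -1.0909
Critical value: ±1.960
p-value = 0.2753
Decision: fail to reject H₀

Answer: z = -1.0909, fail to reject H₀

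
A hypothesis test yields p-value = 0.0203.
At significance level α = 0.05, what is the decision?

Compare p-value to α:
0.0203 < 0.05
Decision: reject H₀

Answer: reject H₀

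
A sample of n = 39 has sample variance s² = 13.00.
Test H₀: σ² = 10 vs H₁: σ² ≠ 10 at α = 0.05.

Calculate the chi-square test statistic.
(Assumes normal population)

Answer: χ² = 49.4000, fail to reject H₀

Derivation:
df = n - 1 = 38
χ² = (n-1)s²/σ₀² = 38×13.00/10 = 49.4000
Critical values: χ²_{0.975,38} = 22.878, χ²_{0.025,38} = 56.896
Rejection region: χ² < 22.878 or χ² > 56.896
Decision: fail to reject H₀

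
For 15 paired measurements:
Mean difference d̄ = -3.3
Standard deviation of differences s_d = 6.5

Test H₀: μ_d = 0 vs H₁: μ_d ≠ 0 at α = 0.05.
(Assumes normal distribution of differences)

df = n - 1 = 14
SE = s_d/√n = 6.5/√15 = 1.6783
t = d̄/SE = -3.3/1.6783 = -1.9663
Critical value: t_{0.025,14} = ±2.145
p-value ≈ 0.0694
Decision: fail to reject H₀

Answer: t = -1.9663, fail to reject H₀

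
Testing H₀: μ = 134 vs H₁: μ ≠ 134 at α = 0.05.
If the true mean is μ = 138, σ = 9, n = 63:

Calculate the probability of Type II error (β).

Answer: β ≈ 0.0585

Derivation:
SE = σ/√n = 9/√63 = 1.1339
Critical values: μ₀ ± z_0.025×SE = 134 ± 1.960×1.1339
Acceptance region: (131.7776, 136.2224)
Under H₁ (μ = 138): z_high = (136.2224 - 138)/1.1339 = -1.5677, z_low = (131.7776 - 138)/1.1339 = -5.4876
β = P(not reject | H₁) = Φ(-1.5677) - Φ(-5.4876) ≈ 0.0585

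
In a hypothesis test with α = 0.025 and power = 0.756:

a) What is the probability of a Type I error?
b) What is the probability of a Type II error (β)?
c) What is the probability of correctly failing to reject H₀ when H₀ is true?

Answer: a) 0.025, b) 0.244, c) 0.975

Derivation:
a) Type I error probability = α = 0.025
b) Power = P(reject H₀ | H₁ true) = 1 - β = 0.756, so Type II error probability = β = 1 - Power = 0.244
c) P(fail to reject H₀ | H₀ true) = 1 - α = 0.975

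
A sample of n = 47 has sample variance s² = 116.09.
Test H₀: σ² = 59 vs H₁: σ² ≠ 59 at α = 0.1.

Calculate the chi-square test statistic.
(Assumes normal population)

df = n - 1 = 46
χ² = (n-1)s²/σ₀² = 46×116.09/59 = 90.5108
Critical values: χ²_{0.95,46} = 31.439, χ²_{0.05,46} = 62.830
Rejection region: χ² < 31.439 or χ² > 62.830
Decision: reject H₀

Answer: χ² = 90.5108, reject H₀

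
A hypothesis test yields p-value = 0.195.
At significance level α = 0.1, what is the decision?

Compare p-value to α:
0.195 ≥ 0.1
Decision: fail to reject H₀

Answer: fail to reject H₀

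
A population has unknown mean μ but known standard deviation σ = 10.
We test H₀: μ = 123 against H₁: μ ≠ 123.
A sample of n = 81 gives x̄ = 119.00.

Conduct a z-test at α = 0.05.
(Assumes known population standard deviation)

Answer: z = -3.6000, reject H₀

Derivation:
Standard error: SE = σ/√n = 10/√81 = 1.1111
z-statistic: z = (x̄ - μ₀)/SE = (119.00 - 123)/1.1111 = -3.6000
Critical value: ±1.960
p-value = 0.0003
Decision: reject H₀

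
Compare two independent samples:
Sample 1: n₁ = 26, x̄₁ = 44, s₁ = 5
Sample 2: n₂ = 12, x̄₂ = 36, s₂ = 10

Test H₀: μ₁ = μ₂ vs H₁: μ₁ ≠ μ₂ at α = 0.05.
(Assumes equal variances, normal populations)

Answer: t = 3.3115, reject H₀

Derivation:
Pooled variance: s²_p = [25×5² + 11×10²]/(36) = 47.9167
s_p = 6.9222
SE = s_p×√(1/n₁ + 1/n₂) = 6.9222×√(1/26 + 1/12) = 2.4158
t = (x̄₁ - x̄₂)/SE = (44 - 36)/2.4158 = 3.3115
df = 36, t-critical = ±2.028
Decision: reject H₀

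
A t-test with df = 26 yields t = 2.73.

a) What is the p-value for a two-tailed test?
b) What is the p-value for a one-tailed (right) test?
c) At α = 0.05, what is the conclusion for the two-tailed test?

Answer: a) 0.0112, b) 0.0056, c) reject H₀

Derivation:
Using t-distribution with df = 26:
a) Two-tailed: p = 2×P(T > 2.73) = 0.0112
b) One-tailed: p = P(T > 2.73) = 0.0056
c) 0.0112 < 0.05, reject H₀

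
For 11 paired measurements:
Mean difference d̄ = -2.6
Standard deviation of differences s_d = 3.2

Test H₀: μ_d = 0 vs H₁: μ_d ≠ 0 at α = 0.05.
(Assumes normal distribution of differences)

df = n - 1 = 10
SE = s_d/√n = 3.2/√11 = 0.9648
t = d̄/SE = -2.6/0.9648 = -2.6949
Critical value: t_{0.025,10} = ±2.228
p-value ≈ 0.0225
Decision: reject H₀

Answer: t = -2.6949, reject H₀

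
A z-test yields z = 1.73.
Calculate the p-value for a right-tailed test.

Answer: p-value ≈ 0.0418

Derivation:
For z = 1.73:
p = P(Z > 1.73) = 1 - Φ(1.73) = 0.0418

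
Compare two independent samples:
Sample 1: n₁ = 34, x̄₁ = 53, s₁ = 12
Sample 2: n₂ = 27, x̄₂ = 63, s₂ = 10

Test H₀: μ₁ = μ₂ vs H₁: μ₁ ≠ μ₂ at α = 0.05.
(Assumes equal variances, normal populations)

Answer: t = -3.4752, reject H₀

Derivation:
Pooled variance: s²_p = [33×12² + 26×10²]/(59) = 124.6102
s_p = 11.1629
SE = s_p×√(1/n₁ + 1/n₂) = 11.1629×√(1/34 + 1/27) = 2.8775
t = (x̄₁ - x̄₂)/SE = (53 - 63)/2.8775 = -3.4752
df = 59, t-critical = ±2.001
Decision: reject H₀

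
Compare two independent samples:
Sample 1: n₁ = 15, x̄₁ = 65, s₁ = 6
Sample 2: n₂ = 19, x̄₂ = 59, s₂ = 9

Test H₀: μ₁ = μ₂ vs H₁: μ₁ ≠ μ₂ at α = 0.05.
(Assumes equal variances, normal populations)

Pooled variance: s²_p = [14×6² + 18×9²]/(32) = 61.3125
s_p = 7.8302
SE = s_p×√(1/n₁ + 1/n₂) = 7.8302×√(1/15 + 1/19) = 2.7045
t = (x̄₁ - x̄₂)/SE = (65 - 59)/2.7045 = 2.2185
df = 32, t-critical = ±2.037
Decision: reject H₀

Answer: t = 2.2185, reject H₀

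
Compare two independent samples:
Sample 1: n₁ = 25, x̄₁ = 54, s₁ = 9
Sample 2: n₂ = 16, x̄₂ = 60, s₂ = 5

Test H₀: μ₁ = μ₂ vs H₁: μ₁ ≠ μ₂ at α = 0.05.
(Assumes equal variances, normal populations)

Answer: t = -2.4303, reject H₀

Derivation:
Pooled variance: s²_p = [24×9² + 15×5²]/(39) = 59.4615
s_p = 7.7111
SE = s_p×√(1/n₁ + 1/n₂) = 7.7111×√(1/25 + 1/16) = 2.4688
t = (x̄₁ - x̄₂)/SE = (54 - 60)/2.4688 = -2.4303
df = 39, t-critical = ±2.023
Decision: reject H₀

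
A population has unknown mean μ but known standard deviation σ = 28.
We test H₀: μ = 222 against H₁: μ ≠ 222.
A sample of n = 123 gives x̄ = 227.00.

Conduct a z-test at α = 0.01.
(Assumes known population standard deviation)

Answer: z = 1.9804, fail to reject H₀

Derivation:
Standard error: SE = σ/√n = 28/√123 = 2.5247
z-statistic: z = (x̄ - μ₀)/SE = (227.00 - 222)/2.5247 = 1.9804
Critical value: ±2.576
p-value = 0.0477
Decision: fail to reject H₀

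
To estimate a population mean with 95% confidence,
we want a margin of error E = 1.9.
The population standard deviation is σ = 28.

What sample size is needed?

Answer: n = 835

Derivation:
z_0.025 = 1.960
n = (z×σ/E)² = (1.960×28/1.9)²
n = 834.2976
Round up: n = 835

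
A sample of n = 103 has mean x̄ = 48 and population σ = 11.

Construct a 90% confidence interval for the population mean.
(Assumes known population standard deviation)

Answer: (46.2170, 49.7830)

Derivation:
Confidence level: 90%, α = 0.1
z_0.05 = 1.645
SE = σ/√n = 11/√103 = 1.0839
Margin of error = 1.645 × 1.0839 = 1.7830
CI: x̄ ± margin = 48 ± 1.7830
CI: (46.2170, 49.7830)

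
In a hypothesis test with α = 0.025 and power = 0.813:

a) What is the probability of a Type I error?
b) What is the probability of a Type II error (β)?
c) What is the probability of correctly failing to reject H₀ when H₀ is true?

Answer: a) 0.025, b) 0.187, c) 0.975

Derivation:
a) Type I error probability = α = 0.025
b) Power = P(reject H₀ | H₁ true) = 1 - β = 0.813, so Type II error probability = β = 1 - Power = 0.187
c) P(fail to reject H₀ | H₀ true) = 1 - α = 0.975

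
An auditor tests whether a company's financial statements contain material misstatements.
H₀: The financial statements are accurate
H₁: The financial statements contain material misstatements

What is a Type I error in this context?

A Type I error (probability α) occurs when we reject a true H₀.
A Type II error (probability β) occurs when we fail to reject a false H₀.

Answer: Concluding the statements are misstated when they are actually accurate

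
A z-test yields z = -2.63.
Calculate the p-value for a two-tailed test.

Answer: p-value ≈ 0.0085

Derivation:
For z = -2.63:
p = 2×P(Z > |-2.63|) = 2×(1 - Φ(2.63)) = 0.0085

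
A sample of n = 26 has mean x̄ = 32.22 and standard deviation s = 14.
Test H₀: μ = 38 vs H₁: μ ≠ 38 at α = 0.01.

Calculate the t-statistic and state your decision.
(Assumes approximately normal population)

Answer: t = -2.1052, fail to reject H₀

Derivation:
df = n - 1 = 25
SE = s/√n = 14/√26 = 2.7456
t = (x̄ - μ₀)/SE = (32.22 - 38)/2.7456 = -2.1052
Critical value: t_{0.005,25} = ±2.787
p-value ≈ 0.0455
Decision: fail to reject H₀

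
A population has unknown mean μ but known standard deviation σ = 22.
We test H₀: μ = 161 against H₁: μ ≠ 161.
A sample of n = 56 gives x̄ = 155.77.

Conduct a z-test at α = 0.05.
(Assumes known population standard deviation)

Answer: z = -1.7790, fail to reject H₀

Derivation:
Standard error: SE = σ/√n = 22/√56 = 2.9399
z-statistic: z = (x̄ - μ₀)/SE = (155.77 - 161)/2.9399 = -1.7790
Critical value: ±1.960
p-value = 0.0752
Decision: fail to reject H₀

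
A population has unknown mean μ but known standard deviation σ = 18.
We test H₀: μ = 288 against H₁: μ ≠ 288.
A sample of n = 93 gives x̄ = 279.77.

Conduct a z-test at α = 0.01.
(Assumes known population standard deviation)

Standard error: SE = σ/√n = 18/√93 = 1.8665
z-statistic: z = (x̄ - μ₀)/SE = (279.77 - 288)/1.8665 = -4.4093
Critical value: ±2.576
p-value < 0.0001
Decision: reject H₀

Answer: z = -4.4093, reject H₀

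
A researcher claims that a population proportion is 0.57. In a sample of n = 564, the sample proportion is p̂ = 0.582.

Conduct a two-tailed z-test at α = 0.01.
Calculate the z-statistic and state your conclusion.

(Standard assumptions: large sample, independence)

H₀: p = 0.57, H₁: p ≠ 0.57
Standard error: SE = √(p₀(1-p₀)/n) = √(0.57×0.43/564) = 0.020846
z-statistic: z = (p̂ - p₀)/SE = (0.582 - 0.57)/0.020846 = 0.5757
Critical value: z_0.005 = ±2.576
p-value = 0.5648
Decision: fail to reject H₀ at α = 0.01

Answer: z = 0.5757, fail to reject H₀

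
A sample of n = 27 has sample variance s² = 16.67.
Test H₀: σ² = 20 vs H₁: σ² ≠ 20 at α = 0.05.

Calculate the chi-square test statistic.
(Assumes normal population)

df = n - 1 = 26
χ² = (n-1)s²/σ₀² = 26×16.67/20 = 21.6710
Critical values: χ²_{0.975,26} = 13.844, χ²_{0.025,26} = 41.923
Rejection region: χ² < 13.844 or χ² > 41.923
Decision: fail to reject H₀

Answer: χ² = 21.6710, fail to reject H₀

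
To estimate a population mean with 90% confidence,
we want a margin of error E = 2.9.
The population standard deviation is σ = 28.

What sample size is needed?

Answer: n = 253

Derivation:
z_0.05 = 1.645
n = (z×σ/E)² = (1.645×28/2.9)²
n = 252.2620
Round up: n = 253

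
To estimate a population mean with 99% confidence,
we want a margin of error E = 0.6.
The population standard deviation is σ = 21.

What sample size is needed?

Answer: n = 8129

Derivation:
z_0.005 = 2.576
n = (z×σ/E)² = (2.576×21/0.6)²
n = 8128.8256
Round up: n = 8129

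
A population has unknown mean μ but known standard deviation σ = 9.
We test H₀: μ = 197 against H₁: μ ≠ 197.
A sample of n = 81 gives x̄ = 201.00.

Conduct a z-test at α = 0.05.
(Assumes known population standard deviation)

Standard error: SE = σ/√n = 9/√81 = 1.0000
z-statistic: z = (x̄ - μ₀)/SE = (201.00 - 197)/1.0000 = 4.0000
Critical value: ±1.960
p-value = 0.0001
Decision: reject H₀

Answer: z = 4.0000, reject H₀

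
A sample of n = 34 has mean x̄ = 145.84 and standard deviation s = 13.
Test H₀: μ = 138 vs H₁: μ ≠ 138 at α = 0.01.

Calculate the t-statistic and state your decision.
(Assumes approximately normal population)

Answer: t = 3.5165, reject H₀

Derivation:
df = n - 1 = 33
SE = s/√n = 13/√34 = 2.2295
t = (x̄ - μ₀)/SE = (145.84 - 138)/2.2295 = 3.5165
Critical value: t_{0.005,33} = ±2.733
p-value ≈ 0.0013
Decision: reject H₀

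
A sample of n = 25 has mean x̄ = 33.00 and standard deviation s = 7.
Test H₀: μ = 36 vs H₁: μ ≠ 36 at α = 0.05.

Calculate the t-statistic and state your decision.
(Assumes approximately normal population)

df = n - 1 = 24
SE = s/√n = 7/√25 = 1.4000
t = (x̄ - μ₀)/SE = (33.00 - 36)/1.4000 = -2.1429
Critical value: t_{0.025,24} = ±2.064
p-value ≈ 0.0425
Decision: reject H₀

Answer: t = -2.1429, reject H₀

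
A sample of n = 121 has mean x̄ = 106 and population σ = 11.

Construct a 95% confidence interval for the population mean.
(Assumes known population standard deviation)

Answer: (104.0400, 107.9600)

Derivation:
Confidence level: 95%, α = 0.05
z_0.025 = 1.960
SE = σ/√n = 11/√121 = 1.0000
Margin of error = 1.960 × 1.0000 = 1.9600
CI: x̄ ± margin = 106 ± 1.9600
CI: (104.0400, 107.9600)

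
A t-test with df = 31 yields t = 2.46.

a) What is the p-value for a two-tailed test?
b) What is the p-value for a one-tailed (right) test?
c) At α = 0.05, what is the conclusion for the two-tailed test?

Answer: a) 0.0197, b) 0.0098, c) reject H₀

Derivation:
Using t-distribution with df = 31:
a) Two-tailed: p = 2×P(T > 2.46) = 0.0197
b) One-tailed: p = P(T > 2.46) = 0.0098
c) 0.0197 < 0.05, reject H₀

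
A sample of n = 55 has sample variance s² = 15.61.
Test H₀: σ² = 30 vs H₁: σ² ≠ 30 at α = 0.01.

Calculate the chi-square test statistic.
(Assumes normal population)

df = n - 1 = 54
χ² = (n-1)s²/σ₀² = 54×15.61/30 = 28.0980
Critical values: χ²_{0.995,54} = 30.981, χ²_{0.005,54} = 84.502
Rejection region: χ² < 30.981 or χ² > 84.502
Decision: reject H₀

Answer: χ² = 28.0980, reject H₀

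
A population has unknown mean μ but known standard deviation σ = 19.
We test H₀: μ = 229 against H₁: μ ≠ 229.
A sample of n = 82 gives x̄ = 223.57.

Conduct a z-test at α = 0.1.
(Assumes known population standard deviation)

Standard error: SE = σ/√n = 19/√82 = 2.0982
z-statistic: z = (x̄ - μ₀)/SE = (223.57 - 229)/2.0982 = -2.5879
Critical value: ±1.645
p-value = 0.0097
Decision: reject H₀

Answer: z = -2.5879, reject H₀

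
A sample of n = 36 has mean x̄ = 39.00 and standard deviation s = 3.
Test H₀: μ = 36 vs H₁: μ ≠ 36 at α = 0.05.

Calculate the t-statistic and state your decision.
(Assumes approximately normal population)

df = n - 1 = 35
SE = s/√n = 3/√36 = 0.5000
t = (x̄ - μ₀)/SE = (39.00 - 36)/0.5000 = 6.0000
Critical value: t_{0.025,35} = ±2.030
p-value < 0.0001
Decision: reject H₀

Answer: t = 6.0000, reject H₀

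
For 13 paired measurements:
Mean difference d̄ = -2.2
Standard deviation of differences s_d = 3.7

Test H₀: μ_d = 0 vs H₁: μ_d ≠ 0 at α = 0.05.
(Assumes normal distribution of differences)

Answer: t = -2.1438, fail to reject H₀

Derivation:
df = n - 1 = 12
SE = s_d/√n = 3.7/√13 = 1.0262
t = d̄/SE = -2.2/1.0262 = -2.1438
Critical value: t_{0.025,12} = ±2.179
p-value ≈ 0.0532
Decision: fail to reject H₀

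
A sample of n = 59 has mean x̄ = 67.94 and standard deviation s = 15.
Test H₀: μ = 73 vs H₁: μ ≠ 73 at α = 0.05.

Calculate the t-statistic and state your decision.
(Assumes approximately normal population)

Answer: t = -2.5912, reject H₀

Derivation:
df = n - 1 = 58
SE = s/√n = 15/√59 = 1.9528
t = (x̄ - μ₀)/SE = (67.94 - 73)/1.9528 = -2.5912
Critical value: t_{0.025,58} = ±2.002
p-value ≈ 0.0121
Decision: reject H₀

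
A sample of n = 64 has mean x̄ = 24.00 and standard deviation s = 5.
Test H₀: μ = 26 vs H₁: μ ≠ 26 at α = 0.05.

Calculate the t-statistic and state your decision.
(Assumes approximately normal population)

Answer: t = -3.2000, reject H₀

Derivation:
df = n - 1 = 63
SE = s/√n = 5/√64 = 0.6250
t = (x̄ - μ₀)/SE = (24.00 - 26)/0.6250 = -3.2000
Critical value: t_{0.025,63} = ±1.998
p-value ≈ 0.0022
Decision: reject H₀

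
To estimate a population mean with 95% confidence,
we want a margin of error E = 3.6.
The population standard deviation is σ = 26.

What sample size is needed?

Answer: n = 201

Derivation:
z_0.025 = 1.960
n = (z×σ/E)² = (1.960×26/3.6)²
n = 200.3798
Round up: n = 201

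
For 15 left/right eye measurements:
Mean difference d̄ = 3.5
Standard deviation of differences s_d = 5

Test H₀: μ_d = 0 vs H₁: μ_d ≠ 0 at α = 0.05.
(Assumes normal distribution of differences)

df = n - 1 = 14
SE = s_d/√n = 5/√15 = 1.2910
t = d̄/SE = 3.5/1.2910 = 2.7111
Critical value: t_{0.025,14} = ±2.145
p-value ≈ 0.0169
Decision: reject H₀

Answer: t = 2.7111, reject H₀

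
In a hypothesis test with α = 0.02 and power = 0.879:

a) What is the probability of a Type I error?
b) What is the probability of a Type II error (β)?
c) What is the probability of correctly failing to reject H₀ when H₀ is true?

a) Type I error probability = α = 0.02
b) Power = P(reject H₀ | H₁ true) = 1 - β = 0.879, so Type II error probability = β = 1 - Power = 0.121
c) P(fail to reject H₀ | H₀ true) = 1 - α = 0.98

Answer: a) 0.02, b) 0.121, c) 0.98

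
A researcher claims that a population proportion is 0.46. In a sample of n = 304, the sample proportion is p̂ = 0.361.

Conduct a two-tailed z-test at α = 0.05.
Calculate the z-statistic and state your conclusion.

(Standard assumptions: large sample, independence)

H₀: p = 0.46, H₁: p ≠ 0.46
Standard error: SE = √(p₀(1-p₀)/n) = √(0.46×0.54/304) = 0.028585
z-statistic: z = (p̂ - p₀)/SE = (0.361 - 0.46)/0.028585 = -3.4634
Critical value: z_0.025 = ±1.960
p-value = 0.0005
Decision: reject H₀ at α = 0.05

Answer: z = -3.4634, reject H₀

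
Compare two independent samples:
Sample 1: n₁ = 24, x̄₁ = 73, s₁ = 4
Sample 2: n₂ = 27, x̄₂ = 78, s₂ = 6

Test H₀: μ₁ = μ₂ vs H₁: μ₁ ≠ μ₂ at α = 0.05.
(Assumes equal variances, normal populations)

Answer: t = -3.4549, reject H₀

Derivation:
Pooled variance: s²_p = [23×4² + 26×6²]/(49) = 26.6122
s_p = 5.1587
SE = s_p×√(1/n₁ + 1/n₂) = 5.1587×√(1/24 + 1/27) = 1.4472
t = (x̄₁ - x̄₂)/SE = (73 - 78)/1.4472 = -3.4549
df = 49, t-critical = ±2.010
Decision: reject H₀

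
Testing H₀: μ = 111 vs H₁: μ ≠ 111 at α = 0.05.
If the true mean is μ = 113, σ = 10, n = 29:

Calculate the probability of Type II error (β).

SE = σ/√n = 10/√29 = 1.8570
Critical values: μ₀ ± z_0.025×SE = 111 ± 1.960×1.8570
Acceptance region: (107.3603, 114.6397)
Under H₁ (μ = 113): z_high = (114.6397 - 113)/1.8570 = 0.8830, z_low = (107.3603 - 113)/1.8570 = -3.0370
β = P(not reject | H₁) = Φ(0.8830) - Φ(-3.0370) ≈ 0.8102

Answer: β ≈ 0.8102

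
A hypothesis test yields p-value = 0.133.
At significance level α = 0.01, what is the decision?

Compare p-value to α:
0.133 ≥ 0.01
Decision: fail to reject H₀

Answer: fail to reject H₀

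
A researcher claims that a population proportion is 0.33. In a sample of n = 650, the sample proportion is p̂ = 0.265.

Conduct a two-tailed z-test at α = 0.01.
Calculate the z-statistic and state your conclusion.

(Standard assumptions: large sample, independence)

Answer: z = -3.5244, reject H₀

Derivation:
H₀: p = 0.33, H₁: p ≠ 0.33
Standard error: SE = √(p₀(1-p₀)/n) = √(0.33×0.67/650) = 0.018443
z-statistic: z = (p̂ - p₀)/SE = (0.265 - 0.33)/0.018443 = -3.5244
Critical value: z_0.005 = ±2.576
p-value = 0.0004
Decision: reject H₀ at α = 0.01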